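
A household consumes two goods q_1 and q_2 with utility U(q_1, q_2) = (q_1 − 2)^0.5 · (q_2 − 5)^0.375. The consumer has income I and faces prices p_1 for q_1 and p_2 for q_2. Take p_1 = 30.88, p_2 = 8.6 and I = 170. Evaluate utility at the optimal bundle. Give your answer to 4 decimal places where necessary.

MRS = (4/3)·(q_2−5)/(q_1−2). Tangency with p_1/p_2 gives q_2−5 = (3/4)·(p_1/p_2)·(q_1−2).
Substituting into the budget: q_1* = 2 + 4/7·(I − 2·p_1 − 5·p_2)/p_1, and q_2* = 5 + 3/7·(…)/p_2.
Discretionary income = 170 − 2·30.88 − 5·8.6 = 65.24; q_1* = 2 + 4/7·65.24/30.88 = 3.2073; q_2* = 5 + 3/7·65.24/8.6 = 8.2512.
Utility at the optimum: U(3.2073, 8.2512) = 1.7097.

V = 1.7097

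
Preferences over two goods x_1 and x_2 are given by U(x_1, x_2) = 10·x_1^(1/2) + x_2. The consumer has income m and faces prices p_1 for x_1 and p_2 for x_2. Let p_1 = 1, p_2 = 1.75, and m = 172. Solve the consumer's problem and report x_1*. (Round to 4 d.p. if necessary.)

Set MRS = p_1/p_2: 5·x_1^(−1/2) = p_1/p_2.
Thus x_1* = (5·p_2/p_1)² — independent of m — with the rest of income spent on x_2.
Plugging in: x_1* = (5·1.75/1)² = 76.5625.

x_1* = 76.5625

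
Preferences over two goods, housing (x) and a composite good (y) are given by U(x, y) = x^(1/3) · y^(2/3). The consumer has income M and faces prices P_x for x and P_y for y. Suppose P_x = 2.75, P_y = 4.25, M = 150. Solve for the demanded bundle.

MU_x/MU_y = (1/3·y)/(2/3·x); tangency sets this equal to P_x/P_y.
Rearranging, P_y·y = 2·P_x·x. Substituting into the budget gives P_x·x·(1 + 2) = M.
Demand: x*(P_x,P_y,M) = 1/3·M/P_x and y* = 2/3·M/P_y.
At P_x=2.75, P_y=4.25, M=150: x* = 1/3·150/2.75 = 18.1818, y* = 23.5294.

x* = 18.1818, y* = 23.5294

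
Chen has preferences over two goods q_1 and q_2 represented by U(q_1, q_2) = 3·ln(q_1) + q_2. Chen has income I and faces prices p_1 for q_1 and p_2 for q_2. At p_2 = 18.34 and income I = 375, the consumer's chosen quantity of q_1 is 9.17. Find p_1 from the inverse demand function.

p_1 = 6

MU_q_1 = 3/q_1, MU_q_2 = 1. Tangency: 3/q_1 = p_1/p_2.
So q_1*(p_1,p_2) = 3·p_2/p_1, independent of income; and q_2* = (I − 3·p_2)/p_2.
Set q_1* = 9.17 in the demand function and solve for p_1: p_1 = 6.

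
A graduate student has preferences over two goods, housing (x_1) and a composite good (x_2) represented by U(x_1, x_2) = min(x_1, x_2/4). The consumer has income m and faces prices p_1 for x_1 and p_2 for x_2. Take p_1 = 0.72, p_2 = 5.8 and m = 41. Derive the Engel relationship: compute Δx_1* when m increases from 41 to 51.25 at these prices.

Δx_1* = 0.4285

With perfect complements, no substitution: consume in ratio x_1:x_2 = 1:4.
Budget: p_1·x_1 + p_2·4·x_1 = m, so (p_1 + 4·p_2)·x_1 = m.
Demand: x_1*(p_1,p_2,m) = m/(p_1 + 4·p_2), x_2* = 4·m/(p_1 + 4·p_2).
Here 0.72 + 4·5.8 = 23.92, giving x_1* = 1.714.
At m' = 51.25: x_1* = 2.1426. Change: 2.1426 − 1.714 = 0.4285.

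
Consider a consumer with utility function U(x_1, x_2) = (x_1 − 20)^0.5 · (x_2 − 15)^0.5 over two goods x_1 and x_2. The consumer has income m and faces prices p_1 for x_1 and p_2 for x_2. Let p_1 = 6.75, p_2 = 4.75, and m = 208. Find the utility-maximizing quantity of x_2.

MRS = (x_2−15)/(x_1−20). Tangency with p_1/p_2 gives x_2−15 = (p_1/p_2)·(x_1−20).
Substituting into the budget: x_1* = 20 + 0.5·(m − 20·p_1 − 15·p_2)/p_1, and x_2* = 15 + 0.5·(…)/p_2.
Discretionary income = 208 − 20·6.75 − 15·4.75 = 1.75; x_2* = 15 + 0.5·1.75/4.75 = 15.1842.

x_2* = 15.1842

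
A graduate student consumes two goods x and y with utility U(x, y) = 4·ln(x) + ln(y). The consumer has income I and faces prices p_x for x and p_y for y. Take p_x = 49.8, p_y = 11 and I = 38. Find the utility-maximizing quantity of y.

Tangency: MRS = 4·y/x = p_x/p_y.
Rearranging, p_y·y = (1/4)·p_x·x. Substituting into the budget gives p_x·x·(1 + (1/4)) = I.
Demand: x*(p_x,p_y,I) = 0.8·I/p_x and y* = 0.2·I/p_y.
At p_x=49.8, p_y=11, I=38: y* = 0.2·38/11 = 0.6909.

y* = 0.6909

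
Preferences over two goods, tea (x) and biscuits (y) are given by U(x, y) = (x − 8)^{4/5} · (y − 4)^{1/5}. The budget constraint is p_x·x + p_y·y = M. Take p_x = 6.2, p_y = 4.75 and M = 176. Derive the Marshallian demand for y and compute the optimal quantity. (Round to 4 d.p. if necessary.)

y* = 8.5221

Let x' = x−8, y' = y−4. MRS = 4·y'/x' = p_x/p_y.
After buying the subsistence bundle (8, 4), a share 0.8 of the remaining income goes to x: x* = 8 + 0.8·(M − 8p_x − 4p_y)/p_x.
Discretionary income = 176 − 8·6.2 − 4·4.75 = 107.4; y* = 4 + 0.2·107.4/4.75 = 8.5221.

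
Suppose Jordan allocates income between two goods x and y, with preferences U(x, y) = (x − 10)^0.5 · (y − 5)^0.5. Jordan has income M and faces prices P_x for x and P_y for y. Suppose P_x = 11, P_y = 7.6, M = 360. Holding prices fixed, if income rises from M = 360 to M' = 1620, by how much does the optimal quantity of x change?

MRS = (y−5)/(x−10). Tangency with P_x/P_y gives y−5 = (P_x/P_y)·(x−10).
After buying the subsistence bundle (10, 5), a share 0.5 of the remaining income goes to x: x* = 10 + 0.5·(M − 10P_x − 5P_y)/P_x.
Discretionary income = 360 − 10·11 − 5·7.6 = 212; x* = 10 + 0.5·212/11 = 19.6364.
At M' = 1620: x* = 76.9091. Change: 76.9091 − 19.6364 = 57.2727.

Δx* = 57.2727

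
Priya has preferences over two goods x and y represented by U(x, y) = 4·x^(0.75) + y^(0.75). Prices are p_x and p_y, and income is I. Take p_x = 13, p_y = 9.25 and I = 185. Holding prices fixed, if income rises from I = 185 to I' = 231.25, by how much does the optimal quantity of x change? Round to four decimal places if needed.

Δx* = 3.5195

MRS = MU_x/MU_y = 4·(y/x)^(0.25). Set equal to p_x/p_y.
Hence y/x = ((1/4)·p_x/p_y)^(1/(0.25)), i.e. raised to the 4 power.
Substitute y = (y/x)·x into the budget: x* = I/(p_x + p_y·(y/x)).
Numerically y/x = 0.015239, so x* = 185/(13 + 9.25·0.015239) = 14.0781.
At I' = 231.25: x* = 17.5976. Change: 17.5976 − 14.0781 = 3.5195.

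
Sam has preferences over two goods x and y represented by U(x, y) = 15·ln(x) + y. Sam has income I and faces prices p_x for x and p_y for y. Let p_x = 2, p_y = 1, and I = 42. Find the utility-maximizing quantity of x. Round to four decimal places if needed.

So x*(p_x,p_y) = 15·p_y/p_x, independent of income; and y* = (I − 15·p_y)/p_y.
At the given prices: x* = 15·1/2 = 7.5.

x* = 7.5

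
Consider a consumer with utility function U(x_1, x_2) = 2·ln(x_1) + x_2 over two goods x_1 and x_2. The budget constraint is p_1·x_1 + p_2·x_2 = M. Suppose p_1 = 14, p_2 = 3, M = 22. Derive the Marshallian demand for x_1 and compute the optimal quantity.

x_1* = 0.4286

Set MRS = p_1/p_2: (2/x_1)/1 = p_1/p_2.
So x_1*(p_1,p_2) = 2·p_2/p_1, independent of income; and x_2* = (M − 2·p_2)/p_2.
At the given prices: x_1* = 2·3/14 = 0.4286.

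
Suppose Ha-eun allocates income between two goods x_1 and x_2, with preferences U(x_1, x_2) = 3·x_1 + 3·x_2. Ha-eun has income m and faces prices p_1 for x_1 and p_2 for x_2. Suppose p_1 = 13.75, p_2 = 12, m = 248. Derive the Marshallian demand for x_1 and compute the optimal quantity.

Linear utility — the consumer picks whichever good has higher MU/price: 3/13.75 = 0.2182 vs 3/12 = 0.25.
x_2 gives more utility per dollar, so spend all income on x_2: x_2* = m/p_2, x_1* = 0.
Numerically: x_1* = 0, x_2* = 20.6667.

x_1* = 0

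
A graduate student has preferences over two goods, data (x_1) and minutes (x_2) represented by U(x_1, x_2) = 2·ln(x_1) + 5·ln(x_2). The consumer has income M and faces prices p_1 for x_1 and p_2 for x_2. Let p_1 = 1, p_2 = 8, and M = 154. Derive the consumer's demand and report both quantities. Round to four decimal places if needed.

The MRS is (2/5)·x_2/x_1. Set MRS = p_1/p_2.
Rearranging, p_2·x_2 = (5/2)·p_1·x_1. Substituting into the budget gives p_1·x_1·(1 + (5/2)) = M.
Demand: x_1*(p_1,p_2,M) = 2/7·M/p_1 and x_2* = 5/7·M/p_2.
At p_1=1, p_2=8, M=154: x_1* = 2/7·154/1 = 44, x_2* = 13.75.

x_1* = 44, x_2* = 13.75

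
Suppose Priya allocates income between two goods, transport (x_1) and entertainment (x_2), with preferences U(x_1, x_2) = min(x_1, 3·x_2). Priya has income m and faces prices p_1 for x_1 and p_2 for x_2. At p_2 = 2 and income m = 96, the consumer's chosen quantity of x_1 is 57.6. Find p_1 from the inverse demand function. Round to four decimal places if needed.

Leontief preferences: the optimum is at the kink where x_1/3 = x_2/1, i.e. x_2 = (1/3)·x_1.
Budget: p_1·x_1 + p_2·(1/3)·x_1 = m, so (3·p_1 + p_2)·x_1 = 3·m.
Demand: x_1*(p_1,p_2,m) = 3·m/(3·p_1 + p_2), x_2* = m/(3·p_1 + p_2).
Set x_1* = 57.6 in the demand function and solve for p_1: p_1 = 1.

p_1 = 1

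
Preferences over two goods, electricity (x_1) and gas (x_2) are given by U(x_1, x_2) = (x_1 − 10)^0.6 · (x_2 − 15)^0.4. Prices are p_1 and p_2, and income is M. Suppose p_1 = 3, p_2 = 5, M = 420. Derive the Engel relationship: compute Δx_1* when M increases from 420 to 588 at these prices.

Δx_1* = 33.6

Let x_1' = x_1−10, x_2' = x_2−15. MRS = (3/2)·x_2'/x_1' = p_1/p_2.
Substituting into the budget: x_1* = 10 + 0.6·(M − 10·p_1 − 15·p_2)/p_1, and x_2* = 15 + 0.4·(…)/p_2.
Discretionary income = 420 − 10·3 − 15·5 = 315; x_1* = 10 + 0.6·315/3 = 73.
At M' = 588: x_1* = 106.6. Change: 106.6 − 73 = 33.6.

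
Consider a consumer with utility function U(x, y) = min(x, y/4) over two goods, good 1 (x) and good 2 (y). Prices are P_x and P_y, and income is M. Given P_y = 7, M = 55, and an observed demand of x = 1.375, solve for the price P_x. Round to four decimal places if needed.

P_x = 12

With perfect complements, no substitution: consume in ratio x:y = 1:4.
Budget: P_x·x + P_y·4·x = M, so (P_x + 4·P_y)·x = M.
Demand: x*(P_x,P_y,M) = M/(P_x + 4·P_y), y* = 4·M/(P_x + 4·P_y).
Set x* = 1.375 in the demand function and solve for P_x: P_x = 12.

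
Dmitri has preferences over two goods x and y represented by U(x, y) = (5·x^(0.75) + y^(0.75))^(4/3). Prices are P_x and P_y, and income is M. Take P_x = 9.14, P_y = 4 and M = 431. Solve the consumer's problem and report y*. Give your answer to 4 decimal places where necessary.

From the CES first-order condition, 5·(y/x)^(0.25) = P_x/P_y.
Solve for the ratio: y/x = [(1/5)·P_x/P_y]^(4).
Substitute y = (y/x)·x into the budget: x* = M/(P_x + P_y·(y/x)).
Numerically y/x = 0.043618, so x* = 431/(9.14 + 4·0.043618) = 46.2721 and y* = 0.043618·46.2721 = 2.0183.

y* = 2.0183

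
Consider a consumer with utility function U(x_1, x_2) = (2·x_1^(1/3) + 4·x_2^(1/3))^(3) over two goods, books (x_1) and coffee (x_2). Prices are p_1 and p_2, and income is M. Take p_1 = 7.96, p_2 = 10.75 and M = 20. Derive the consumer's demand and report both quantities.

x_1* = 0.7317, x_2* = 1.3187

MU_x_1 ∝ 2·x_1^(-2/3), MU_x_2 ∝ 4·x_2^(-2/3), so MRS = (1/2)·(x_2/x_1)^(2/3) = p_1/p_2.
Hence x_2/x_1 = (2·p_1/p_2)^(1/(2/3)), i.e. raised to the 1.5 power.
Substitute x_2 = (x_2/x_1)·x_1 into the budget: x_1* = M/(p_1 + p_2·(x_2/x_1)).
Numerically x_2/x_1 = 1.802195, so x_1* = 20/(7.96 + 10.75·1.802195) = 0.7317 and x_2* = 1.802195·0.7317 = 1.3187.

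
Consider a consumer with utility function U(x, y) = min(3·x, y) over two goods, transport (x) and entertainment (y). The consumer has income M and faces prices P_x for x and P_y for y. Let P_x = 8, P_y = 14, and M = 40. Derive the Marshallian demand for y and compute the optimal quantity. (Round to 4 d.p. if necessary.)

Leontief preferences: the optimum is at the kink where x/1 = y/3, i.e. y = 3·x.
Budget: P_x·x + P_y·3·x = M, so (P_x + 3·P_y)·x = M.
Demand: x*(P_x,P_y,M) = M/(P_x + 3·P_y), y* = 3·M/(P_x + 3·P_y).
Here 8 + 3·14 = 50, giving y* = 2.4.

y* = 2.4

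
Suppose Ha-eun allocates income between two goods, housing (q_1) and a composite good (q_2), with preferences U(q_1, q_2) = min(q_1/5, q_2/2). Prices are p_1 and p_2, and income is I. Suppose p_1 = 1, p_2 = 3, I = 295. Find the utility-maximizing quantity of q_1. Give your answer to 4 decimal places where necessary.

q_1* = 134.0909

With perfect complements, no substitution: consume in ratio q_1:q_2 = 5:2.
Budget: p_1·q_1 + p_2·(2/5)·q_1 = I, so (5·p_1 + 2·p_2)·q_1 = 5·I.
Demand: q_1*(p_1,p_2,I) = 5·I/(5·p_1 + 2·p_2), q_2* = 2·I/(5·p_1 + 2·p_2).
Here 5·1 + 2·3 = 11, giving q_1* = 134.0909.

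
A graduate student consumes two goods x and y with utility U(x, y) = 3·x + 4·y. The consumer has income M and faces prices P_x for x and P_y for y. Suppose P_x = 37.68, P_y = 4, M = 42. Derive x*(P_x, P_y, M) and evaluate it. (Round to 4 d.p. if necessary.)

x* = 0

Linear utility — the consumer picks whichever good has higher MU/price: 3/37.68 = 0.0796 vs 4/4 = 1.
y gives more utility per dollar, so spend all income on y: y* = M/P_y, x* = 0.
Numerically: x* = 0, y* = 10.5.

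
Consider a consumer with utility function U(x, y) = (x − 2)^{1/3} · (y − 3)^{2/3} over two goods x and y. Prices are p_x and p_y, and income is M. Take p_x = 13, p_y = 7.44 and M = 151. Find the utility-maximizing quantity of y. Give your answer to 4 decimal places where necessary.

y* = 12.2007

This is Cobb-Douglas in (x−2, y−3): tangency gives 1/3·p_y·(y−3) = 2/3·p_x·(x−2).
After buying the subsistence bundle (2, 3), a share 1/3 of the remaining income goes to x: x* = 2 + 1/3·(M − 2p_x − 3p_y)/p_x.
Discretionary income = 151 − 2·13 − 3·7.44 = 102.68; y* = 3 + 2/3·102.68/7.44 = 12.2007.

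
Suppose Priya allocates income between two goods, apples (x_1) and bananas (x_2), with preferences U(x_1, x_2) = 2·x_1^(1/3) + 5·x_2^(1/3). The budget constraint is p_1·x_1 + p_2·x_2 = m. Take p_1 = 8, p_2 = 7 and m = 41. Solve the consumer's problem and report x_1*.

x_1* = 0.9807

MU_x_1 ∝ 2·x_1^(-2/3), MU_x_2 ∝ 5·x_2^(-2/3), so MRS = (2/5)·(x_2/x_1)^(2/3) = p_1/p_2.
Solve for the ratio: x_2/x_1 = [(5/2)·p_1/p_2]^(1.5).
With the ratio pinned down, the budget gives x_1* = m/(p_1 + p_2·(x_2/x_1)) and x_2* = (x_2/x_1)·x_1*.
Numerically x_2/x_1 = 4.829453, so x_1* = 41/(8 + 7·4.829453) = 0.9807.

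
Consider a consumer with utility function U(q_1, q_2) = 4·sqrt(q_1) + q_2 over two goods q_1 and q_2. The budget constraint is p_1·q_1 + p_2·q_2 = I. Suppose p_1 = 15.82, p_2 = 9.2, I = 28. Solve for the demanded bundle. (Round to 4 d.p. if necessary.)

q_1* = 1.3528, q_2* = 0.7173

Solve: √q_1 = 2·p_2/p_1, so q_1*(p_1,p_2) = (2·p_2/p_1)², and q_2* = (I − p_1·q_1*)/p_2.
Plugging in: q_1* = (2·9.2/15.82)² = 1.3528, q_2* = 0.7173.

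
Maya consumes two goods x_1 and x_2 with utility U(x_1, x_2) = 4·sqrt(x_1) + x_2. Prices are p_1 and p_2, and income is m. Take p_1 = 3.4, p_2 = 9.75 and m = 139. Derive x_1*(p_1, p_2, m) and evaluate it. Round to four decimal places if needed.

x_1* = 32.8936

MU_x_1 = 2/√x_1, MU_x_2 = 1. Tangency: 2/√x_1 = p_1/p_2.
Solve: √x_1 = 2·p_2/p_1, so x_1*(p_1,p_2) = (2·p_2/p_1)², and x_2* = (m − p_1·x_1*)/p_2.
Plugging in: x_1* = (2·9.75/3.4)² = 32.8936.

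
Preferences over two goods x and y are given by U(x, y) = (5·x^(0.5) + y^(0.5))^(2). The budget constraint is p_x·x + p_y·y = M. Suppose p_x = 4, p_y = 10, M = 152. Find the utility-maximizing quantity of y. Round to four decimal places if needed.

y* = 0.2394

MRS = MU_x/MU_y = 5·(y/x)^(0.5). Set equal to p_x/p_y.
Solve for the ratio: y/x = [(1/5)·p_x/p_y]^(2).
With the ratio pinned down, the budget gives x* = M/(p_x + p_y·(y/x)) and y* = (y/x)·x*.
Numerically y/x = 0.0064, so x* = 152/(4 + 10·0.0064) = 37.4016 and y* = 0.0064·37.4016 = 0.2394.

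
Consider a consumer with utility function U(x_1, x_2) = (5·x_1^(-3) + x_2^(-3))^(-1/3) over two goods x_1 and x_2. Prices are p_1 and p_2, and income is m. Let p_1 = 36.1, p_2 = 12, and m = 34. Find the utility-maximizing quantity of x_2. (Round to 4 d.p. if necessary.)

Numerically x_2/x_1 = 0.880722, so x_1* = 34/(36.1 + 12·0.880722) = 0.7285 and x_2* = 0.880722·0.7285 = 0.6416.

x_2* = 0.6416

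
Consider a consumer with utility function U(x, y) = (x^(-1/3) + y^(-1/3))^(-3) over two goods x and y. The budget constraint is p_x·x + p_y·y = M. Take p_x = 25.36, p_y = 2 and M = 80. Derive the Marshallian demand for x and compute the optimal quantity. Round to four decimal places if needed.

x* = 2.0619

From the CES first-order condition, (y/x)^(4/3) = p_x/p_y.
Hence y/x = (p_x/p_y)^(1/(4/3)), i.e. raised to the 0.75 power.
With the ratio pinned down, the budget gives x* = M/(p_x + p_y·(y/x)) and y* = (y/x)·x*.
Numerically y/x = 6.719538, so x* = 80/(25.36 + 2·6.719538) = 2.0619.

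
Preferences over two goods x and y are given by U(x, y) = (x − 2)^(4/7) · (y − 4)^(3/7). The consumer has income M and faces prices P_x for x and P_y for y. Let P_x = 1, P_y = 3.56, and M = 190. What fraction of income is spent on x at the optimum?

This is Cobb-Douglas in (x−2, y−4): tangency gives 4/7·P_y·(y−4) = 3/7·P_x·(x−2).
Substituting into the budget: x* = 2 + 4/7·(M − 2·P_x − 4·P_y)/P_x, and y* = 4 + 3/7·(…)/P_y.
Discretionary income = 190 − 2·1 − 4·3.56 = 173.76; x* = 2 + 4/7·173.76/1 = 101.2914; y* = 4 + 3/7·173.76/3.56 = 24.9181.
Expenditure on x: 1·101.2914 = 101.2914; share = 0.5331.

share on x = 0.5331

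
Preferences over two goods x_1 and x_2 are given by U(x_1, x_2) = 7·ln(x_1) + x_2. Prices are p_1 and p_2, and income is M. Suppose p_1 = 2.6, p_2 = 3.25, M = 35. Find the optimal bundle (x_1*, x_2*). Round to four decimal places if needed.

x_1* = 8.75, x_2* = 3.7692

Set MRS = p_1/p_2: (7/x_1)/1 = p_1/p_2.
So x_1*(p_1,p_2) = 7·p_2/p_1, independent of income; and x_2* = (M − 7·p_2)/p_2.
At the given prices: x_1* = 7·3.25/2.6 = 8.75, and x_2* = 3.7692.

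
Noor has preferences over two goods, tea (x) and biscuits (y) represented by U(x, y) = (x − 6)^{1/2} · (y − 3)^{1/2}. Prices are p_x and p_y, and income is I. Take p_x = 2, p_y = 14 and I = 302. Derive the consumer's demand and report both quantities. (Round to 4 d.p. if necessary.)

Substituting into the budget: x* = 6 + 0.5·(I − 6·p_x − 3·p_y)/p_x, and y* = 3 + 0.5·(…)/p_y.
Discretionary income = 302 − 6·2 − 3·14 = 248; x* = 6 + 0.5·248/2 = 68; y* = 3 + 0.5·248/14 = 11.8571.

x* = 68, y* = 11.8571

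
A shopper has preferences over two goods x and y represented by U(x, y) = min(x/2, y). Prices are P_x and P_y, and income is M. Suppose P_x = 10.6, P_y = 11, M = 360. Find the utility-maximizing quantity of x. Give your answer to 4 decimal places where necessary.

x* = 22.3602

Leontief preferences: the optimum is at the kink where x/2 = y/1, i.e. y = (1/2)·x.
Budget: P_x·x + P_y·(1/2)·x = M, so (2·P_x + P_y)·x = 2·M.
Demand: x*(P_x,P_y,M) = 2·M/(2·P_x + P_y), y* = M/(2·P_x + P_y).
Here 2·10.6 + 11 = 32.2, giving x* = 22.3602.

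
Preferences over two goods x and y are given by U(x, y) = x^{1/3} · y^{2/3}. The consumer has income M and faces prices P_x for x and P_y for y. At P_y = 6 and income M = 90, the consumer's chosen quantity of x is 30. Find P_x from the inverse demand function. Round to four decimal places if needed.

MU_x/MU_y = (1/3·y)/(2/3·x); tangency sets this equal to P_x/P_y.
Rearranging, P_y·y = 2·P_x·x. Substituting into the budget gives P_x·x·(1 + 2) = M.
Demand: x*(P_x,P_y,M) = 1/3·M/P_x and y* = 2/3·M/P_y.
Set x* = 30 in the demand function and solve for P_x: P_x = 1.

P_x = 1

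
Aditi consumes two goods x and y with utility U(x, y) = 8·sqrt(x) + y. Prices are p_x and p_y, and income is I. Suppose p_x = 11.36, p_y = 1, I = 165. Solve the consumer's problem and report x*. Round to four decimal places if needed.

Utility is quasi-linear in y; the FOC for x is 4/√x = p_x/p_y.
Thus x* = (4·p_y/p_x)² — independent of I — with the rest of income spent on y.
Plugging in: x* = (4·1/11.36)² = 0.124.

x* = 0.124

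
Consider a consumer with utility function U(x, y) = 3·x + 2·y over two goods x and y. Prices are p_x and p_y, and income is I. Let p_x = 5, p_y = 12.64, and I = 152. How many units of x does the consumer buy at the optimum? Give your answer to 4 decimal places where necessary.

Perfect substitutes: compare marginal utility per dollar. 3/p_x vs 2/p_y → 0.6 vs 0.1582.
x gives more utility per dollar, so spend all income on x: x* = I/p_x, y* = 0.
Numerically: x* = 30.4, y* = 0.

x* = 30.4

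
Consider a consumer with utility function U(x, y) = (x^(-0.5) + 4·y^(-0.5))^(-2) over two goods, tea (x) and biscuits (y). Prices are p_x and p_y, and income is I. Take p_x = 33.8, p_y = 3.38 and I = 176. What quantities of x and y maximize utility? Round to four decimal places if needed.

From the CES first-order condition, (1/4)·(y/x)^(1.5) = p_x/p_y.
Solve for the ratio: y/x = [4·p_x/p_y]^(2/3).
With the ratio pinned down, the budget gives x* = I/(p_x + p_y·(y/x)) and y* = (y/x)·x*.
Numerically y/x = 11.696071, so x* = 176/(33.8 + 3.38·11.696071) = 2.4 and y* = 11.696071·2.4 = 28.0708.

x* = 2.4, y* = 28.0708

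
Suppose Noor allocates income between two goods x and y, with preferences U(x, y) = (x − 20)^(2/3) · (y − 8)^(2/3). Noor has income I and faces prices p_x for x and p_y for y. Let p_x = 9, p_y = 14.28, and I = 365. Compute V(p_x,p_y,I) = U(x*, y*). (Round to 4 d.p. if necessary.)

Let x' = x−20, y' = y−8. MRS = y'/x' = p_x/p_y.
After buying the subsistence bundle (20, 8), a share 0.5 of the remaining income goes to x: x* = 20 + 0.5·(I − 20p_x − 8p_y)/p_x.
Discretionary income = 365 − 20·9 − 8·14.28 = 70.76; x* = 20 + 0.5·70.76/9 = 23.9311; y* = 8 + 0.5·70.76/14.28 = 10.4776.
Utility at the optimum: U(23.9311, 10.4776) = 4.5607.

V = 4.5607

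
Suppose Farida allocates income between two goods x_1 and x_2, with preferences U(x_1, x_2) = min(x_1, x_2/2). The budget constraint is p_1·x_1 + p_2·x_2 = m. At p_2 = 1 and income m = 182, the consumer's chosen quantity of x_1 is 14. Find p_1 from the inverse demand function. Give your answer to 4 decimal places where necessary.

p_1 = 11

With perfect complements, no substitution: consume in ratio x_1:x_2 = 1:2.
Budget: p_1·x_1 + p_2·2·x_1 = m, so (p_1 + 2·p_2)·x_1 = m.
Demand: x_1*(p_1,p_2,m) = m/(p_1 + 2·p_2), x_2* = 2·m/(p_1 + 2·p_2).
Set x_1* = 14 in the demand function and solve for p_1: p_1 = 11.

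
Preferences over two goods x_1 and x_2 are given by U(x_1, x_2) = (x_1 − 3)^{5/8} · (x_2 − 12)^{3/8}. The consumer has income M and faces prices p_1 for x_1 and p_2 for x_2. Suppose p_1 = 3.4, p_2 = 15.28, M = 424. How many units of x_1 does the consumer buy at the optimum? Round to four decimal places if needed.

x_1* = 45.3603

Let x_1' = x_1−3, x_2' = x_2−12. MRS = (5/3)·x_2'/x_1' = p_1/p_2.
Substituting into the budget: x_1* = 3 + 0.625·(M − 3·p_1 − 12·p_2)/p_1, and x_2* = 12 + 0.375·(…)/p_2.
Discretionary income = 424 − 3·3.4 − 12·15.28 = 230.44; x_1* = 3 + 0.625·230.44/3.4 = 45.3603.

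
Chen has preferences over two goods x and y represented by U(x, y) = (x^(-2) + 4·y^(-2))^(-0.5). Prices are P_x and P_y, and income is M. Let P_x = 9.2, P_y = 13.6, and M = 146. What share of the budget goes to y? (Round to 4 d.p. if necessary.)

share on y = 0.6732

MU_x ∝ x^(-3), MU_y ∝ 4·y^(-3), so MRS = (1/4)·(y/x)^(3) = P_x/P_y.
Solve for the ratio: y/x = [4·P_x/P_y]^(1/3).
With the ratio pinned down, the budget gives x* = M/(P_x + P_y·(y/x)) and y* = (y/x)·x*.
Numerically y/x = 1.393487, so x* = 146/(9.2 + 13.6·1.393487) = 5.1862 and y* = 1.393487·5.1862 = 7.227.
Expenditure on y: 13.6·7.227 = 98.2866; share = 0.6732.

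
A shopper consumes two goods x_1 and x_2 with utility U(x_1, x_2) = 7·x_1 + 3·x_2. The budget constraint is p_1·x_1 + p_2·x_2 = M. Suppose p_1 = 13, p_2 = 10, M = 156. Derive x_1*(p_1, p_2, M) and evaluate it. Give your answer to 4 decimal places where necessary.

x_1 gives more utility per dollar, so spend all income on x_1: x_1* = M/p_1, x_2* = 0.
Numerically: x_1* = 12, x_2* = 0.

x_1* = 12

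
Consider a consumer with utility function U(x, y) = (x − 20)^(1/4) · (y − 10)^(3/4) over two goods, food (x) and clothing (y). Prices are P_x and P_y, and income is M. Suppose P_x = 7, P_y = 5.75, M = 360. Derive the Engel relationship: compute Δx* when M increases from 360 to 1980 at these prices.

Δx* = 57.8571

MRS = (1/3)·(y−10)/(x−20). Tangency with P_x/P_y gives y−10 = 3·(P_x/P_y)·(x−20).
After buying the subsistence bundle (20, 10), a share 0.25 of the remaining income goes to x: x* = 20 + 0.25·(M − 20P_x − 10P_y)/P_x.
Discretionary income = 360 − 20·7 − 10·5.75 = 162.5; x* = 20 + 0.25·162.5/7 = 25.8036.
At M' = 1980: x* = 83.6607. Change: 83.6607 − 25.8036 = 57.8571.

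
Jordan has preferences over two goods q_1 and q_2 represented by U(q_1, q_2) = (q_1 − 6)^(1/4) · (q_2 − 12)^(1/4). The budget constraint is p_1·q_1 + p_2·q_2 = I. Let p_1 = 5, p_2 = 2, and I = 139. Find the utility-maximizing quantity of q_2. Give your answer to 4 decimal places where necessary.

q_2* = 33.25

MRS = (q_2−12)/(q_1−6). Tangency with p_1/p_2 gives q_2−12 = (p_1/p_2)·(q_1−6).
After buying the subsistence bundle (6, 12), a share 0.5 of the remaining income goes to q_1: q_1* = 6 + 0.5·(I − 6p_1 − 12p_2)/p_1.
Discretionary income = 139 − 6·5 − 12·2 = 85; q_2* = 12 + 0.5·85/2 = 33.25.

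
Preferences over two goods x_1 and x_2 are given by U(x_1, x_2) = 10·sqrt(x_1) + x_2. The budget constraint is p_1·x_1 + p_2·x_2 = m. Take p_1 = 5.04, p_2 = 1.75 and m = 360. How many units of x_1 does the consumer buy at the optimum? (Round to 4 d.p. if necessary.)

x_1* = 3.0141

Set MRS = p_1/p_2: 5·x_1^(−1/2) = p_1/p_2.
Thus x_1* = (5·p_2/p_1)² — independent of m — with the rest of income spent on x_2.
Plugging in: x_1* = (5·1.75/5.04)² = 3.0141.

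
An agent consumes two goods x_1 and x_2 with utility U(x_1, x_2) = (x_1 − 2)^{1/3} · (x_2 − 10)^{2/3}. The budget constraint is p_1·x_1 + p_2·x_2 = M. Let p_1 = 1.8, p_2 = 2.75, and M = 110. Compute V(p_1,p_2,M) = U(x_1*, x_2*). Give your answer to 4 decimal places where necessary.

V = 17.4849

Let x_1' = x_1−2, x_2' = x_2−10. MRS = (1/2)·x_2'/x_1' = p_1/p_2.
Substituting into the budget: x_1* = 2 + 1/3·(M − 2·p_1 − 10·p_2)/p_1, and x_2* = 10 + 2/3·(…)/p_2.
Discretionary income = 110 − 2·1.8 − 10·2.75 = 78.9; x_1* = 2 + 1/3·78.9/1.8 = 16.6111; x_2* = 10 + 2/3·78.9/2.75 = 29.1273.
Utility at the optimum: U(16.6111, 29.1273) = 17.4849.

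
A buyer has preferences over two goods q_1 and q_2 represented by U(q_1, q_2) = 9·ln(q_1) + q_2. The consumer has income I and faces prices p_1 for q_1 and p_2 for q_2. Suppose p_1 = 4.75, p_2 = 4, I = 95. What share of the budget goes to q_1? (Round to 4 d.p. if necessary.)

share on q_1 = 0.3789

Set MRS = p_1/p_2: (9/q_1)/1 = p_1/p_2.
So q_1*(p_1,p_2) = 9·p_2/p_1, independent of income; and q_2* = (I − 9·p_2)/p_2.
At the given prices: q_1* = 9·4/4.75 = 7.5789, and q_2* = 14.75.
Expenditure on q_1: 4.75·7.5789 = 36; share = 0.3789.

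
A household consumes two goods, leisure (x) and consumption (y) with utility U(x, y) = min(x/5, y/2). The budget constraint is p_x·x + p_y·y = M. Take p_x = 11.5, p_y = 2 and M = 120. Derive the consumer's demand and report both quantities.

With perfect complements, no substitution: consume in ratio x:y = 5:2.
Budget: p_x·x + p_y·(2/5)·x = M, so (5·p_x + 2·p_y)·x = 5·M.
Demand: x*(p_x,p_y,M) = 5·M/(5·p_x + 2·p_y), y* = 2·M/(5·p_x + 2·p_y).
Here 5·11.5 + 2·2 = 61.5, giving x* = 9.7561 and y* = 3.9024.

x* = 9.7561, y* = 3.9024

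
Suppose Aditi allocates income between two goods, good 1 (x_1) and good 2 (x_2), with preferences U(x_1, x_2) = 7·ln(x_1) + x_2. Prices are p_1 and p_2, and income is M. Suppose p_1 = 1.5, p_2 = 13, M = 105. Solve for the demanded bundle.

x_1* = 60.6667, x_2* = 1.0769

Set MRS = p_1/p_2: (7/x_1)/1 = p_1/p_2.
So x_1*(p_1,p_2) = 7·p_2/p_1, independent of income; and x_2* = (M − 7·p_2)/p_2.
At the given prices: x_1* = 7·13/1.5 = 60.6667, and x_2* = 1.0769.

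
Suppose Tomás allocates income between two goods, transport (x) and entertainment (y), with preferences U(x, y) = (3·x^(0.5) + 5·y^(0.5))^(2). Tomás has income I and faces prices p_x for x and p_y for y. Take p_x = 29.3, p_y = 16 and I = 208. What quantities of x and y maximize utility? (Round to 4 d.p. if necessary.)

x* = 1.1663, y* = 10.8642

MU_x ∝ 3·x^(-0.5), MU_y ∝ 5·y^(-0.5), so MRS = (3/5)·(y/x)^(0.5) = p_x/p_y.
Solve for the ratio: y/x = [(5/3)·p_x/p_y]^(2).
Substitute y = (y/x)·x into the budget: x* = I/(p_x + p_y·(y/x)).
Numerically y/x = 9.315213, so x* = 208/(29.3 + 16·9.315213) = 1.1663 and y* = 9.315213·1.1663 = 10.8642.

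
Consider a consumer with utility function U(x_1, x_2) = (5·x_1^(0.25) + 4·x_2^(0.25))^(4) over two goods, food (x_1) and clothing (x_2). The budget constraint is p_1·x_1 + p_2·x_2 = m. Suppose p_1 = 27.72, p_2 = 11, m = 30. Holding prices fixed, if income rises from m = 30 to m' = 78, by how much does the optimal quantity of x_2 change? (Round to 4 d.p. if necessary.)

From the CES first-order condition, (5/4)·(x_2/x_1)^(0.75) = p_1/p_2.
Hence x_2/x_1 = ((4/5)·p_1/p_2)^(1/(0.75)), i.e. raised to the 4/3 power.
Substitute x_2 = (x_2/x_1)·x_1 into the budget: x_1* = m/(p_1 + p_2·(x_2/x_1)).
Numerically x_2/x_1 = 2.546756, so x_1* = 30/(27.72 + 11·2.546756) = 0.5383 and x_2* = 2.546756·0.5383 = 1.3708.
At m' = 78: x_2* = 3.5642. Change: 3.5642 − 1.3708 = 2.1933.

Δx_2* = 2.1933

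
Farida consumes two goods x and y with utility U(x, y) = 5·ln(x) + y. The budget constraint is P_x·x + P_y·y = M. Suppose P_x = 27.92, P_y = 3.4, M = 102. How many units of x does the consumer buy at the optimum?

MU_x = 5/x, MU_y = 1. Tangency: 5/x = P_x/P_y.
So x*(P_x,P_y) = 5·P_y/P_x, independent of income; and y* = (M − 5·P_y)/P_y.
At the given prices: x* = 5·3.4/27.92 = 0.6089.

x* = 0.6089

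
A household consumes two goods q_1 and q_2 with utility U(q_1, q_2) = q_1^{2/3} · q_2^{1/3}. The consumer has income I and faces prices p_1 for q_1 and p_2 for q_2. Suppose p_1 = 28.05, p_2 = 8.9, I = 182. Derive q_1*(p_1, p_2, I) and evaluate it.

Tangency: MRS = 2·q_2/q_1 = p_1/p_2.
So 2/3·p_2·q_2 = 1/3·p_1·q_1; combined with the budget, a share 2/3 of income goes to q_1.
Demand: q_1*(p_1,p_2,I) = 2/3·I/p_1 and q_2* = 1/3·I/p_2.
At p_1=28.05, p_2=8.9, I=182: q_1* = 2/3·182/28.05 = 4.3256.

q_1* = 4.3256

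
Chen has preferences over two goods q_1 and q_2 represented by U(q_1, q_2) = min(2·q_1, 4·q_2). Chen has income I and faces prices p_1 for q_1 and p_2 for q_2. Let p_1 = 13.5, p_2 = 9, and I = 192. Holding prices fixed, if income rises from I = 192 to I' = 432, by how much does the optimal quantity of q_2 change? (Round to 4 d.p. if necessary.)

With perfect complements, no substitution: consume in ratio q_1:q_2 = 4:2.
Budget: p_1·q_1 + p_2·(1/2)·q_1 = I, so (4·p_1 + 2·p_2)·q_1 = 4·I.
Demand: q_1*(p_1,p_2,I) = 4·I/(4·p_1 + 2·p_2), q_2* = 2·I/(4·p_1 + 2·p_2).
Here 4·13.5 + 2·9 = 72, giving q_2* = 5.3333.
At I' = 432: q_2* = 12. Change: 12 − 5.3333 = 6.6667.

Δq_2* = 6.6667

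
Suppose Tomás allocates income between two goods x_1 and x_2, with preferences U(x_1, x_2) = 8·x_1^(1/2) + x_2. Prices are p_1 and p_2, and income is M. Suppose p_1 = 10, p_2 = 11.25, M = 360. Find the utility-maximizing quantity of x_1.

x_1* = 20.25

MU_x_1 = 4/√x_1, MU_x_2 = 1. Tangency: 4/√x_1 = p_1/p_2.
Solve: √x_1 = 4·p_2/p_1, so x_1*(p_1,p_2) = (4·p_2/p_1)², and x_2* = (M − p_1·x_1*)/p_2.
Plugging in: x_1* = (4·11.25/10)² = 20.25.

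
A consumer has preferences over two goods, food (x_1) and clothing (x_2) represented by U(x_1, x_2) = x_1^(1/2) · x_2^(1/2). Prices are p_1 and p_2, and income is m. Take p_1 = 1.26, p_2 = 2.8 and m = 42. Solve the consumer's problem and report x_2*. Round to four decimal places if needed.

x_2* = 7.5

The MRS is x_2/x_1. Set MRS = p_1/p_2.
Rearranging, p_2·x_2 = p_1·x_1. Substituting into the budget gives p_1·x_1·(1 + 1) = m.
Demand: x_1*(p_1,p_2,m) = 0.5·m/p_1 and x_2* = 0.5·m/p_2.
At p_1=1.26, p_2=2.8, m=42: x_2* = 0.5·42/2.8 = 7.5.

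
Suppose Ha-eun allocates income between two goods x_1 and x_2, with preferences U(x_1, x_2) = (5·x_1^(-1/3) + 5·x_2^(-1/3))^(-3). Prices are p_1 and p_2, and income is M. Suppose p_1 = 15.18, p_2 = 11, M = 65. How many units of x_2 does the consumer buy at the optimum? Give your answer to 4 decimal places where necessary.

MRS = MU_x_1/MU_x_2 = (x_2/x_1)^(4/3). Set equal to p_1/p_2.
Hence x_2/x_1 = (p_1/p_2)^(1/(4/3)), i.e. raised to the 0.75 power.
Substitute x_2 = (x_2/x_1)·x_1 into the budget: x_1* = M/(p_1 + p_2·(x_2/x_1)).
Numerically x_2/x_1 = 1.273237, so x_1* = 65/(15.18 + 11·1.273237) = 2.2271 and x_2* = 1.273237·2.2271 = 2.8357.

x_2* = 2.8357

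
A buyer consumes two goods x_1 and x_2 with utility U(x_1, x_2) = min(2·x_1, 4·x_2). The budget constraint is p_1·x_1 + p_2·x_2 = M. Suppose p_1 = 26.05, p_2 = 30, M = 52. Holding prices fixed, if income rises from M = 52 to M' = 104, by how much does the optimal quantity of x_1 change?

Demand: x_1*(p_1,p_2,M) = 4·M/(4·p_1 + 2·p_2), x_2* = 2·M/(4·p_1 + 2·p_2).
Here 4·26.05 + 2·30 = 164.2, giving x_1* = 1.2667.
At M' = 104: x_1* = 2.5335. Change: 2.5335 − 1.2667 = 1.2667.

Δx_1* = 1.2667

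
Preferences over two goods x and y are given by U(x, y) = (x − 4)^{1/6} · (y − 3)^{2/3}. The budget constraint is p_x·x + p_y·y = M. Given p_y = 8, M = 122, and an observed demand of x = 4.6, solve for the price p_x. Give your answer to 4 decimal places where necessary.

Let x' = x−4, y' = y−3. MRS = (1/4)·y'/x' = p_x/p_y.
Substituting into the budget: x* = 4 + 0.2·(M − 4·p_x − 3·p_y)/p_x, and y* = 3 + 0.8·(…)/p_y.
Set x* = 4.6 in the demand function and solve for p_x: p_x = 14.

p_x = 14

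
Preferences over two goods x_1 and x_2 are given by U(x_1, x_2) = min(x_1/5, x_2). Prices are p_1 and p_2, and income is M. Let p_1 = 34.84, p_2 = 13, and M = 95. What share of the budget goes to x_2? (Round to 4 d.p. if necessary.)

Leontief preferences: the optimum is at the kink where x_1/5 = x_2/1, i.e. x_2 = (1/5)·x_1.
Budget: p_1·x_1 + p_2·(1/5)·x_1 = M, so (5·p_1 + p_2)·x_1 = 5·M.
Demand: x_1*(p_1,p_2,M) = 5·M/(5·p_1 + p_2), x_2* = M/(5·p_1 + p_2).
Here 5·34.84 + 13 = 187.2, giving x_1* = 2.5374 and x_2* = 0.5075.
Expenditure on x_2: 13·0.5075 = 6.5972; share = 0.0694.

share on x_2 = 0.0694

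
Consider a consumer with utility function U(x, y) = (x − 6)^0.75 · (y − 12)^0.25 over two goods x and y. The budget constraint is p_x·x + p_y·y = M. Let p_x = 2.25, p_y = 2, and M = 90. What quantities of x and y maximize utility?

Discretionary income = 90 − 6·2.25 − 12·2 = 52.5; x* = 6 + 0.75·52.5/2.25 = 23.5; y* = 12 + 0.25·52.5/2 = 18.5625.

x* = 23.5, y* = 18.5625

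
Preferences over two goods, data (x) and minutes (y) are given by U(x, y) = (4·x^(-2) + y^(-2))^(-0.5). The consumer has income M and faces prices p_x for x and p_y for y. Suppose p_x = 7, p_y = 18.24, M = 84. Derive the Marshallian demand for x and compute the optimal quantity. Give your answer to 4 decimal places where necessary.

Substitute y = (y/x)·x into the budget: x* = M/(p_x + p_y·(y/x)).
Numerically y/x = 0.457795, so x* = 84/(7 + 18.24·0.457795) = 5.4722.

x* = 5.4722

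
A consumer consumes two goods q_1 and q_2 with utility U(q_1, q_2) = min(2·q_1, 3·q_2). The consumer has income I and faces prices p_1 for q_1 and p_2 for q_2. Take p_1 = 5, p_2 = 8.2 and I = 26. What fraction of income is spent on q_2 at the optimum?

share on q_2 = 0.5223

Demand: q_1*(p_1,p_2,I) = 3·I/(3·p_1 + 2·p_2), q_2* = 2·I/(3·p_1 + 2·p_2).
Here 3·5 + 2·8.2 = 31.4, giving q_1* = 2.4841 and q_2* = 1.6561.
Expenditure on q_2: 8.2·1.6561 = 13.5796; share = 0.5223.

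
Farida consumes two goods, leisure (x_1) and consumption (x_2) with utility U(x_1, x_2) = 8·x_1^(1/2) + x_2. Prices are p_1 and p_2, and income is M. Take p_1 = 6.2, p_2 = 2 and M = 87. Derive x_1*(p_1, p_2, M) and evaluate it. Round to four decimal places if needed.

MU_x_1 = 4/√x_1, MU_x_2 = 1. Tangency: 4/√x_1 = p_1/p_2.
Thus x_1* = (4·p_2/p_1)² — independent of M — with the rest of income spent on x_2.
Plugging in: x_1* = (4·2/6.2)² = 1.6649.

x_1* = 1.6649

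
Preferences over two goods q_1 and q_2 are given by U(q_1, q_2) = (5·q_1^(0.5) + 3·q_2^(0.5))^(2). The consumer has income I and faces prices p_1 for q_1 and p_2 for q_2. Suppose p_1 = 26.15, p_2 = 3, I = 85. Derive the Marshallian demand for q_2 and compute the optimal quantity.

MU_q_1 ∝ 5·q_1^(-0.5), MU_q_2 ∝ 3·q_2^(-0.5), so MRS = (5/3)·(q_2/q_1)^(0.5) = p_1/p_2.
Hence q_2/q_1 = ((3/5)·p_1/p_2)^(1/(0.5)), i.e. raised to the 2 power.
Substitute q_2 = (q_2/q_1)·q_1 into the budget: q_1* = I/(p_1 + p_2·(q_2/q_1)).
Numerically q_2/q_1 = 27.3529, so q_1* = 85/(26.15 + 3·27.3529) = 0.7855 and q_2* = 27.3529·0.7855 = 21.4862.

q_2* = 21.4862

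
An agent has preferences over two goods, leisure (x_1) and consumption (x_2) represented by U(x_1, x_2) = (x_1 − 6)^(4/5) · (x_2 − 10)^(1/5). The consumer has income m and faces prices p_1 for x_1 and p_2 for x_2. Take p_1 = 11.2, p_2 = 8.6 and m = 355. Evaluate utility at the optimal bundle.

Let x_1' = x_1−6, x_2' = x_2−10. MRS = 4·x_2'/x_1' = p_1/p_2.
Substituting into the budget: x_1* = 6 + 0.8·(m − 6·p_1 − 10·p_2)/p_1, and x_2* = 10 + 0.2·(…)/p_2.
Discretionary income = 355 − 6·11.2 − 10·8.6 = 201.8; x_1* = 6 + 0.8·201.8/11.2 = 20.4143; x_2* = 10 + 0.2·201.8/8.6 = 14.693.
Utility at the optimum: U(20.4143, 14.693) = 11.5166.

V = 11.5166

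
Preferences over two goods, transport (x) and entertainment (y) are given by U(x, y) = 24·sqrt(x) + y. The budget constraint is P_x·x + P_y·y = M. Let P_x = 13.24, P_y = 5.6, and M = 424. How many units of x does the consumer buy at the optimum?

MU_x = 12/√x, MU_y = 1. Tangency: 12/√x = P_x/P_y.
Thus x* = (12·P_y/P_x)² — independent of M — with the rest of income spent on y.
Plugging in: x* = (12·5.6/13.24)² = 25.761.

x* = 25.761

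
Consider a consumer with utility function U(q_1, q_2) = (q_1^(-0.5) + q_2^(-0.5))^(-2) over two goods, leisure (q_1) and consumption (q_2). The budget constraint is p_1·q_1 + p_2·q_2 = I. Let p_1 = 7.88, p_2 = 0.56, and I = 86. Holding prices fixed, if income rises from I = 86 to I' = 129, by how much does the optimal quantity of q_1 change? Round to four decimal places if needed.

From the CES first-order condition, (q_2/q_1)^(1.5) = p_1/p_2.
Hence q_2/q_1 = (p_1/p_2)^(1/(1.5)), i.e. raised to the 2/3 power.
Substitute q_2 = (q_2/q_1)·q_1 into the budget: q_1* = I/(p_1 + p_2·(q_2/q_1)).
Numerically q_2/q_1 = 5.828527, so q_1* = 86/(7.88 + 0.56·5.828527) = 7.7172.
At I' = 129: q_1* = 11.5758. Change: 11.5758 − 7.7172 = 3.8586.

Δq_1* = 3.8586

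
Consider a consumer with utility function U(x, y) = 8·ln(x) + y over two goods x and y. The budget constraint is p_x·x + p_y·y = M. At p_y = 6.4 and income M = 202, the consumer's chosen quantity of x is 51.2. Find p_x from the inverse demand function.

p_x = 1

MU_x = 8/x, MU_y = 1. Tangency: 8/x = p_x/p_y.
So x*(p_x,p_y) = 8·p_y/p_x, independent of income; and y* = (M − 8·p_y)/p_y.
Set x* = 51.2 in the demand function and solve for p_x: p_x = 1.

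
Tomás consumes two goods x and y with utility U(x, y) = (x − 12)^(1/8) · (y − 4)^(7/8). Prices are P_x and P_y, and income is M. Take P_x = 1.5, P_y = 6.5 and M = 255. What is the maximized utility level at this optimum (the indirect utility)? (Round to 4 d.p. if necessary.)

Let x' = x−12, y' = y−4. MRS = (1/7)·y'/x' = P_x/P_y.
Substituting into the budget: x* = 12 + 0.125·(M − 12·P_x − 4·P_y)/P_x, and y* = 4 + 0.875·(…)/P_y.
Discretionary income = 255 − 12·1.5 − 4·6.5 = 211; x* = 12 + 0.125·211/1.5 = 29.5833; y* = 4 + 0.875·211/6.5 = 32.4038.
Utility at the optimum: U(29.5833, 32.4038) = 26.7512.

V = 26.7512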